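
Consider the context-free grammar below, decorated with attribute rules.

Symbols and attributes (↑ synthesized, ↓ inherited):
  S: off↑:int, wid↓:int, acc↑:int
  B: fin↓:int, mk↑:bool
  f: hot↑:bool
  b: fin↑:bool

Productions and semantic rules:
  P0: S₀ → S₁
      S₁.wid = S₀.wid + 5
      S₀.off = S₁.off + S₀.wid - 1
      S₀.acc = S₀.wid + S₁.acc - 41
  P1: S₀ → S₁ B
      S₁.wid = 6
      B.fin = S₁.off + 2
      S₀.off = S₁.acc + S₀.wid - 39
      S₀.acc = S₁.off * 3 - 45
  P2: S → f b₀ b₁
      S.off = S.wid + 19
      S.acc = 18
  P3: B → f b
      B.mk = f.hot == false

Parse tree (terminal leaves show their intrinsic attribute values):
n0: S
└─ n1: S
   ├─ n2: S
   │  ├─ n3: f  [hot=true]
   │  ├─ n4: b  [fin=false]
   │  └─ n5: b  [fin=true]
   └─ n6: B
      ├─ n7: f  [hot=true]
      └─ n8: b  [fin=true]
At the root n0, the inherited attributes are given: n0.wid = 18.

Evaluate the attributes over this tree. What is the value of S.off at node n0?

1. n0.wid = 18  [given at root]
2. n1.wid = 23  [S₀.wid + 5]
3. n2.wid = 6  [6]
4. n3.hot = true  [terminal]
5. n4.fin = false  [terminal]
6. n5.fin = true  [terminal]
7. n2.off = 25  [S.wid + 19]
8. n2.acc = 18  [18]
9. n6.fin = 27  [S₁.off + 2]
10. n7.hot = true  [terminal]
11. n8.fin = true  [terminal]
12. n6.mk = false  [f.hot == false]
13. n1.off = 2  [S₁.acc + S₀.wid - 39]
14. n1.acc = 30  [S₁.off * 3 - 45]
15. n0.off = 19  [S₁.off + S₀.wid - 1]
16. n0.acc = 7  [S₀.wid + S₁.acc - 41]

19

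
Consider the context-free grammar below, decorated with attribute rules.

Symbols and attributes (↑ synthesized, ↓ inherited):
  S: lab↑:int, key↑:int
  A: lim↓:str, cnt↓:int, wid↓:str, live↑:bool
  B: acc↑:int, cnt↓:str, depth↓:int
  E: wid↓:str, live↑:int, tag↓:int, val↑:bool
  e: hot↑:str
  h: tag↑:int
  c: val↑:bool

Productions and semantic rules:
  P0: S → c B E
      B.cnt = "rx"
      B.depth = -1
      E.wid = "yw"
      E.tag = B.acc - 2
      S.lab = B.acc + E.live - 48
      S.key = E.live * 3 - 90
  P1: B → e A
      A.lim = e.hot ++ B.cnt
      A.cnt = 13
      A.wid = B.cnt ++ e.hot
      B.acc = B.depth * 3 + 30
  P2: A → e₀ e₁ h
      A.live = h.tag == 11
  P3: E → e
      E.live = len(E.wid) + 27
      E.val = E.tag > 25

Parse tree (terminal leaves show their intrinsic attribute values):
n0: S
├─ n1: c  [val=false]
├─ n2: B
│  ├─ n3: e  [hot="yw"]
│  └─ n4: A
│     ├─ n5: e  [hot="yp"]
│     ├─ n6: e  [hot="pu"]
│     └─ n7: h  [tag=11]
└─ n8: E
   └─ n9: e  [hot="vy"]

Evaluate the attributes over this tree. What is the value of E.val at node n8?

false

1. n1.val = false  [terminal]
2. n2.cnt = "rx"  ["rx"]
3. n2.depth = -1  [-1]
4. n3.hot = "yw"  [terminal]
5. n4.lim = "ywrx"  [e.hot ++ B.cnt]
6. n4.cnt = 13  [13]
7. n4.wid = "rxyw"  [B.cnt ++ e.hot]
8. n5.hot = "yp"  [terminal]
9. n6.hot = "pu"  [terminal]
10. n7.tag = 11  [terminal]
11. n4.live = true  [h.tag == 11]
12. n2.acc = 27  [B.depth * 3 + 30]
13. n8.wid = "yw"  ["yw"]
14. n8.tag = 25  [B.acc - 2]
15. n9.hot = "vy"  [terminal]
16. n8.live = 29  [len(E.wid) + 27]
17. n8.val = false  [E.tag > 25]
18. n0.lab = 8  [B.acc + E.live - 48]
19. n0.key = -3  [E.live * 3 - 90]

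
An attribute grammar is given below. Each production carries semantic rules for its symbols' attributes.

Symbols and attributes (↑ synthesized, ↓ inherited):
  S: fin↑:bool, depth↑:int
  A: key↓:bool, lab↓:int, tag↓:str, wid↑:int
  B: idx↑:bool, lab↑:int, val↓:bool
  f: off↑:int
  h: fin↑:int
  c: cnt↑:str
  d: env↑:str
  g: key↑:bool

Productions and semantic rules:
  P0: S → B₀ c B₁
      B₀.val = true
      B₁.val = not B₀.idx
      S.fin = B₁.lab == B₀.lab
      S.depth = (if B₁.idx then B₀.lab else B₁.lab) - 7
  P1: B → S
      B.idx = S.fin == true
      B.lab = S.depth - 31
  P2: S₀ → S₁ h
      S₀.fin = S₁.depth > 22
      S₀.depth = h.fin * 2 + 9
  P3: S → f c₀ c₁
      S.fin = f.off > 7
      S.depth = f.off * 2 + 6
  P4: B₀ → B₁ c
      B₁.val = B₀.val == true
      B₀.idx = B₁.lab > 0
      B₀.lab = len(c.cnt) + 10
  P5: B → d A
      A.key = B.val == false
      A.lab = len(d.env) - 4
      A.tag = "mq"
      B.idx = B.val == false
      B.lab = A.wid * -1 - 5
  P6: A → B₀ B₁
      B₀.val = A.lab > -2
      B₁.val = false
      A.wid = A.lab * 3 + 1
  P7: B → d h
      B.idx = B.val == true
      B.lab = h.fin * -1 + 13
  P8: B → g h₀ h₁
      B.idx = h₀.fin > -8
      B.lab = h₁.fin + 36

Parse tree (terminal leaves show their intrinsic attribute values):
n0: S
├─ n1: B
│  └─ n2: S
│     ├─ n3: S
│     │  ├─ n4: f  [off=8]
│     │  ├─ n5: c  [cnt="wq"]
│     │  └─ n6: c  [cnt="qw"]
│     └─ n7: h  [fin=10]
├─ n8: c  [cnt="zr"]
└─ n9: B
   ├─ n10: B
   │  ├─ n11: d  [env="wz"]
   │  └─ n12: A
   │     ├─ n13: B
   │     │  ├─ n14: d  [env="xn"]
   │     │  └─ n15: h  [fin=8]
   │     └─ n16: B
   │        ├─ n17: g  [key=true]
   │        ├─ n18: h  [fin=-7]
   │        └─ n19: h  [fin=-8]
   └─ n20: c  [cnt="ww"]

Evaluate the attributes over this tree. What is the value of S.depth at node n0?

5

1. n1.val = true  [true]
2. n4.off = 8  [terminal]
3. n5.cnt = "wq"  [terminal]
4. n6.cnt = "qw"  [terminal]
5. n3.fin = true  [f.off > 7]
6. n3.depth = 22  [f.off * 2 + 6]
7. n7.fin = 10  [terminal]
8. n2.fin = false  [S₁.depth > 22]
9. n2.depth = 29  [h.fin * 2 + 9]
10. n1.idx = false  [S.fin == true]
11. n1.lab = -2  [S.depth - 31]
12. n8.cnt = "zr"  [terminal]
13. n9.val = true  [not B₀.idx]
14. n10.val = true  [B₀.val == true]
15. n11.env = "wz"  [terminal]
16. n12.key = false  [B.val == false]
17. n12.lab = -2  [len(d.env) - 4]
18. n12.tag = "mq"  ["mq"]
19. n13.val = false  [A.lab > -2]
20. n14.env = "xn"  [terminal]
21. n15.fin = 8  [terminal]
22. n13.idx = false  [B.val == true]
23. n13.lab = 5  [h.fin * -1 + 13]
24. n16.val = false  [false]
25. n17.key = true  [terminal]
26. n18.fin = -7  [terminal]
27. n19.fin = -8  [terminal]
28. n16.idx = true  [h₀.fin > -8]
29. n16.lab = 28  [h₁.fin + 36]
30. n12.wid = -5  [A.lab * 3 + 1]
31. n10.idx = false  [B.val == false]
32. n10.lab = 0  [A.wid * -1 - 5]
33. n20.cnt = "ww"  [terminal]
34. n9.idx = false  [B₁.lab > 0]
35. n9.lab = 12  [len(c.cnt) + 10]
36. n0.fin = false  [B₁.lab == B₀.lab]
37. n0.depth = 5  [(if B₁.idx then B₀.lab else B₁.lab) - 7]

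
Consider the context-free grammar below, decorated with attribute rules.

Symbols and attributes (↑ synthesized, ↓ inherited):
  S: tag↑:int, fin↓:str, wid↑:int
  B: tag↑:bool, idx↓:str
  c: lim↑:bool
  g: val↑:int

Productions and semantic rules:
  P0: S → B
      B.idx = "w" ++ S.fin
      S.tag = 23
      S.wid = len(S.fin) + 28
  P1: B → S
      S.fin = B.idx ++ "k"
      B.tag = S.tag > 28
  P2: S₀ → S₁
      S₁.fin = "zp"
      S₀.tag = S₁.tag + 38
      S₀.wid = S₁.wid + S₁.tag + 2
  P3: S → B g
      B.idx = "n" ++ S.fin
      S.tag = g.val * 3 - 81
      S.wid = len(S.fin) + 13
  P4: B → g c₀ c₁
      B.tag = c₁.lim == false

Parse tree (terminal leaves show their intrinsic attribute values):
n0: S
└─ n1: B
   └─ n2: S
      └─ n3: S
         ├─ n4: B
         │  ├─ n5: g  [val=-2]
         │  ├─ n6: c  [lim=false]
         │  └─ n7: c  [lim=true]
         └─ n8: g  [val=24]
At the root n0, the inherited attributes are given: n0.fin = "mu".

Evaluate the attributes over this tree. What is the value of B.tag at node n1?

1. n0.fin = "mu"  [given at root]
2. n1.idx = "wmu"  ["w" ++ S.fin]
3. n2.fin = "wmuk"  [B.idx ++ "k"]
4. n3.fin = "zp"  ["zp"]
5. n4.idx = "nzp"  ["n" ++ S.fin]
6. n5.val = -2  [terminal]
7. n6.lim = false  [terminal]
8. n7.lim = true  [terminal]
9. n4.tag = false  [c₁.lim == false]
10. n8.val = 24  [terminal]
11. n3.tag = -9  [g.val * 3 - 81]
12. n3.wid = 15  [len(S.fin) + 13]
13. n2.tag = 29  [S₁.tag + 38]
14. n2.wid = 8  [S₁.wid + S₁.tag + 2]
15. n1.tag = true  [S.tag > 28]
16. n0.tag = 23  [23]
17. n0.wid = 30  [len(S.fin) + 28]

true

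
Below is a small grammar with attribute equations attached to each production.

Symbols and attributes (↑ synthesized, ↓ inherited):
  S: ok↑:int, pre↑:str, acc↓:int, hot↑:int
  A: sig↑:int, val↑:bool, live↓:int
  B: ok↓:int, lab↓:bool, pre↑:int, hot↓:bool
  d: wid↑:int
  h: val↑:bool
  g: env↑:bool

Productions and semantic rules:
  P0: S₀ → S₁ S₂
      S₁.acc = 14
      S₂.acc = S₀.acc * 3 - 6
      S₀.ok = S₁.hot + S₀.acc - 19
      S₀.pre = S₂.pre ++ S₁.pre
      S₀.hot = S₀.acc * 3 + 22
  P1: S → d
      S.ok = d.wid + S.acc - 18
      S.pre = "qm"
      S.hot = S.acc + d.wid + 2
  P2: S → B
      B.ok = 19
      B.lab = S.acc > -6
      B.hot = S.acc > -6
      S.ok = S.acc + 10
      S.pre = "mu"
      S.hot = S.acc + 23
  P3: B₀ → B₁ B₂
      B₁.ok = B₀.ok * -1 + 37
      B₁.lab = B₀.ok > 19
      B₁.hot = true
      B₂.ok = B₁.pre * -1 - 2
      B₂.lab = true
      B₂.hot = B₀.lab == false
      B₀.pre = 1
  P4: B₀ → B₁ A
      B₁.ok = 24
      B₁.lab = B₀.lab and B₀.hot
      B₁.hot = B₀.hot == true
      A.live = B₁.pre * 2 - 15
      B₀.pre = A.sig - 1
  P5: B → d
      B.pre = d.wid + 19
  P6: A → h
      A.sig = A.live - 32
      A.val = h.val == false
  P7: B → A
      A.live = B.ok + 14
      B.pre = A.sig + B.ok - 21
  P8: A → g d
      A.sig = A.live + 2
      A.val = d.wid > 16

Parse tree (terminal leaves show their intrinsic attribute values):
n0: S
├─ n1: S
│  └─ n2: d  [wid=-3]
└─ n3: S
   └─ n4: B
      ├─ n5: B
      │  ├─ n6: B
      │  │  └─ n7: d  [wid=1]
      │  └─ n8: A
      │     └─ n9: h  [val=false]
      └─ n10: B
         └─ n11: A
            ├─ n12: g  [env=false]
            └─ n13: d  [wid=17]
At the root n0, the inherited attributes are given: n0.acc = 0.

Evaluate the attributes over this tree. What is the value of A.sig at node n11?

22

1. n0.acc = 0  [given at root]
2. n1.acc = 14  [14]
3. n2.wid = -3  [terminal]
4. n1.ok = -7  [d.wid + S.acc - 18]
5. n1.pre = "qm"  ["qm"]
6. n1.hot = 13  [S.acc + d.wid + 2]
7. n3.acc = -6  [S₀.acc * 3 - 6]
8. n4.ok = 19  [19]
9. n4.lab = false  [S.acc > -6]
10. n4.hot = false  [S.acc > -6]
11. n5.ok = 18  [B₀.ok * -1 + 37]
12. n5.lab = false  [B₀.ok > 19]
13. n5.hot = true  [true]
14. n6.ok = 24  [24]
15. n6.lab = false  [B₀.lab and B₀.hot]
16. n6.hot = true  [B₀.hot == true]
17. n7.wid = 1  [terminal]
18. n6.pre = 20  [d.wid + 19]
19. n8.live = 25  [B₁.pre * 2 - 15]
20. n9.val = false  [terminal]
21. n8.sig = -7  [A.live - 32]
22. n8.val = true  [h.val == false]
23. n5.pre = -8  [A.sig - 1]
24. n10.ok = 6  [B₁.pre * -1 - 2]
25. n10.lab = true  [true]
26. n10.hot = true  [B₀.lab == false]
27. n11.live = 20  [B.ok + 14]
28. n12.env = false  [terminal]
29. n13.wid = 17  [terminal]
30. n11.sig = 22  [A.live + 2]
31. n11.val = true  [d.wid > 16]
32. n10.pre = 7  [A.sig + B.ok - 21]
33. n4.pre = 1  [1]
34. n3.ok = 4  [S.acc + 10]
35. n3.pre = "mu"  ["mu"]
36. n3.hot = 17  [S.acc + 23]
37. n0.ok = -6  [S₁.hot + S₀.acc - 19]
38. n0.pre = "muqm"  [S₂.pre ++ S₁.pre]
39. n0.hot = 22  [S₀.acc * 3 + 22]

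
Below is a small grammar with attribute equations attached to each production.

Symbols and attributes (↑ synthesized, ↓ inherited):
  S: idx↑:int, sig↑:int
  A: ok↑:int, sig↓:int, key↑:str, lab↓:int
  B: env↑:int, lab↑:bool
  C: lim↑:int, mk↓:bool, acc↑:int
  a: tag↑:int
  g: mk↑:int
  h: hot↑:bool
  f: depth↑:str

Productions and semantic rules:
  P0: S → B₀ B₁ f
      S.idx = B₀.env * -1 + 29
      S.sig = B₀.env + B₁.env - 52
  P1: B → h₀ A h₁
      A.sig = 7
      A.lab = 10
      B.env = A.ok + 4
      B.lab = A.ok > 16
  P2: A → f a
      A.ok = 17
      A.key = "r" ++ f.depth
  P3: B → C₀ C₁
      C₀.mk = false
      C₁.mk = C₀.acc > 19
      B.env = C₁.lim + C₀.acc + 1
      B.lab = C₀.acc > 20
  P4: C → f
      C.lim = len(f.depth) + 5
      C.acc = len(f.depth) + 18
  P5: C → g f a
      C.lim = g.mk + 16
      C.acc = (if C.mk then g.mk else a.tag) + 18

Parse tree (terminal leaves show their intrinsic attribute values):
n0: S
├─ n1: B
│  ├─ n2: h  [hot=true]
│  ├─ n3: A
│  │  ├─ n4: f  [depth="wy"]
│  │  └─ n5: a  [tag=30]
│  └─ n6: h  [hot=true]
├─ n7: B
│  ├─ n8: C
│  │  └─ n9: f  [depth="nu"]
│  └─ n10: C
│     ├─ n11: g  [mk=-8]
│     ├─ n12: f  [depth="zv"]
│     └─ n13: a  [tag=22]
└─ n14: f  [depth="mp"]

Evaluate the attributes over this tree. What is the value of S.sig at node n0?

1. n2.hot = true  [terminal]
2. n3.sig = 7  [7]
3. n3.lab = 10  [10]
4. n4.depth = "wy"  [terminal]
5. n5.tag = 30  [terminal]
6. n3.ok = 17  [17]
7. n3.key = "rwy"  ["r" ++ f.depth]
8. n6.hot = true  [terminal]
9. n1.env = 21  [A.ok + 4]
10. n1.lab = true  [A.ok > 16]
11. n8.mk = false  [false]
12. n9.depth = "nu"  [terminal]
13. n8.lim = 7  [len(f.depth) + 5]
14. n8.acc = 20  [len(f.depth) + 18]
15. n10.mk = true  [C₀.acc > 19]
16. n11.mk = -8  [terminal]
17. n12.depth = "zv"  [terminal]
18. n13.tag = 22  [terminal]
19. n10.lim = 8  [g.mk + 16]
20. n10.acc = 10  [(if C.mk then g.mk else a.tag) + 18]
21. n7.env = 29  [C₁.lim + C₀.acc + 1]
22. n7.lab = false  [C₀.acc > 20]
23. n14.depth = "mp"  [terminal]
24. n0.idx = 8  [B₀.env * -1 + 29]
25. n0.sig = -2  [B₀.env + B₁.env - 52]

-2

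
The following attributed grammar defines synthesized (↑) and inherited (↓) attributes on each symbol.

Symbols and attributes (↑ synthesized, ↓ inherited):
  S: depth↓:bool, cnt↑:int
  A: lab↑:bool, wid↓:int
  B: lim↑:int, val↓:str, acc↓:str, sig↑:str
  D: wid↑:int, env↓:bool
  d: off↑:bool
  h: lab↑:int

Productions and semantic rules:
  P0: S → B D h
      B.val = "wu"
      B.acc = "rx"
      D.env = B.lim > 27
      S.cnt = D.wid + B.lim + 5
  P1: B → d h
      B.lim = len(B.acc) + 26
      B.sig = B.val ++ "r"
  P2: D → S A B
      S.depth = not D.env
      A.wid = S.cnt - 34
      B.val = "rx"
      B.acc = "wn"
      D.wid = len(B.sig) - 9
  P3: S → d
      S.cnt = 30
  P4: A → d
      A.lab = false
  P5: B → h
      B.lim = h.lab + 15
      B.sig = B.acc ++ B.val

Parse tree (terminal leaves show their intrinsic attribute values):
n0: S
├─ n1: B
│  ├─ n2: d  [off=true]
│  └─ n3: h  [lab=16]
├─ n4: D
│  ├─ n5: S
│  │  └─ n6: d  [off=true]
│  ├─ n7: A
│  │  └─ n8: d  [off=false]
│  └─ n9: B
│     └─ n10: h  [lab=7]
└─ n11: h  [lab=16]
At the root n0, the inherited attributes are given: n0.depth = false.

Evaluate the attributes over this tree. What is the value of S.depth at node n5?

false

1. n0.depth = false  [given at root]
2. n1.val = "wu"  ["wu"]
3. n1.acc = "rx"  ["rx"]
4. n2.off = true  [terminal]
5. n3.lab = 16  [terminal]
6. n1.lim = 28  [len(B.acc) + 26]
7. n1.sig = "wur"  [B.val ++ "r"]
8. n4.env = true  [B.lim > 27]
9. n5.depth = false  [not D.env]
10. n6.off = true  [terminal]
11. n5.cnt = 30  [30]
12. n7.wid = -4  [S.cnt - 34]
13. n8.off = false  [terminal]
14. n7.lab = false  [false]
15. n9.val = "rx"  ["rx"]
16. n9.acc = "wn"  ["wn"]
17. n10.lab = 7  [terminal]
18. n9.lim = 22  [h.lab + 15]
19. n9.sig = "wnrx"  [B.acc ++ B.val]
20. n4.wid = -5  [len(B.sig) - 9]
21. n11.lab = 16  [terminal]
22. n0.cnt = 28  [D.wid + B.lim + 5]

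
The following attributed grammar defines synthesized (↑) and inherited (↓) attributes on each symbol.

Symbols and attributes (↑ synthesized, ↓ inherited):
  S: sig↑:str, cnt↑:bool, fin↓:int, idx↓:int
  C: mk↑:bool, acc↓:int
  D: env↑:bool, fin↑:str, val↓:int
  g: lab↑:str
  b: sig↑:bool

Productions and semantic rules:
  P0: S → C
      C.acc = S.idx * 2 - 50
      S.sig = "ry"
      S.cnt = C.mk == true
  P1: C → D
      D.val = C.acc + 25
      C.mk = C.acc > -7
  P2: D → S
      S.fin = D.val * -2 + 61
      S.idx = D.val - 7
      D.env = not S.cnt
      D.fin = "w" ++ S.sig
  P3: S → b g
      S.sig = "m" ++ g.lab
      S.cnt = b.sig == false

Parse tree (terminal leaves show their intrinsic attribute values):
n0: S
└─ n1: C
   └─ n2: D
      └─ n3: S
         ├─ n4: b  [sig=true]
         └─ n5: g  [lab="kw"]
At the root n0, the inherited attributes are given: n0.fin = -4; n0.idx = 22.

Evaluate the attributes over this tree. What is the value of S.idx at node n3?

12

1. n0.fin = -4  [given at root]
2. n0.idx = 22  [given at root]
3. n1.acc = -6  [S.idx * 2 - 50]
4. n2.val = 19  [C.acc + 25]
5. n3.fin = 23  [D.val * -2 + 61]
6. n3.idx = 12  [D.val - 7]
7. n4.sig = true  [terminal]
8. n5.lab = "kw"  [terminal]
9. n3.sig = "mkw"  ["m" ++ g.lab]
10. n3.cnt = false  [b.sig == false]
11. n2.env = true  [not S.cnt]
12. n2.fin = "wmkw"  ["w" ++ S.sig]
13. n1.mk = true  [C.acc > -7]
14. n0.sig = "ry"  ["ry"]
15. n0.cnt = true  [C.mk == true]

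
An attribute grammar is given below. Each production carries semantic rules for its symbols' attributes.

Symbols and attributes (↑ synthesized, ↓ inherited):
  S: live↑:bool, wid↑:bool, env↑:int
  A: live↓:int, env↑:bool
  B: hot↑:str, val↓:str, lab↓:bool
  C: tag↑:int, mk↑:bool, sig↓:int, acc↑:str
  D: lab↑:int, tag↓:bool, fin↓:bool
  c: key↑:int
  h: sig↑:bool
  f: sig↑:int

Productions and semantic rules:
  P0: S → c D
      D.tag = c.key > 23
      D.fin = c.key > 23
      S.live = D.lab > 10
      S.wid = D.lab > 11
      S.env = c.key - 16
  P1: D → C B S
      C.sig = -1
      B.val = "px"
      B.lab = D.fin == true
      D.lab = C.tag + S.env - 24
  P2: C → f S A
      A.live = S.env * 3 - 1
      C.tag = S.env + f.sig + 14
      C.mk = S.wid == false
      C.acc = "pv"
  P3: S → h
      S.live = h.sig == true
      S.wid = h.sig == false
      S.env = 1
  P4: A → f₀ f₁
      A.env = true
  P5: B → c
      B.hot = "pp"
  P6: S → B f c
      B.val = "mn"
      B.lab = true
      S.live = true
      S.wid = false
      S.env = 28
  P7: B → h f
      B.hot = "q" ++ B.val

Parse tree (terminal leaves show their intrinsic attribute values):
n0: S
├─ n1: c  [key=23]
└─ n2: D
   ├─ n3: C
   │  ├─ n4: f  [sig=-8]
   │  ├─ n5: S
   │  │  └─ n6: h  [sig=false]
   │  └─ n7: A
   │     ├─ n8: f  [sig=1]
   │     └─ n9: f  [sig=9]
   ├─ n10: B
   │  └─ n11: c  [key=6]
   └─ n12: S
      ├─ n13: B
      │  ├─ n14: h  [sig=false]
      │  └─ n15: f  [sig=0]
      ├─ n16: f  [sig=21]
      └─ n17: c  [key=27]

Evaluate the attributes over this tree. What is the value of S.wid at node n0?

false

1. n1.key = 23  [terminal]
2. n2.tag = false  [c.key > 23]
3. n2.fin = false  [c.key > 23]
4. n3.sig = -1  [-1]
5. n4.sig = -8  [terminal]
6. n6.sig = false  [terminal]
7. n5.live = false  [h.sig == true]
8. n5.wid = true  [h.sig == false]
9. n5.env = 1  [1]
10. n7.live = 2  [S.env * 3 - 1]
11. n8.sig = 1  [terminal]
12. n9.sig = 9  [terminal]
13. n7.env = true  [true]
14. n3.tag = 7  [S.env + f.sig + 14]
15. n3.mk = false  [S.wid == false]
16. n3.acc = "pv"  ["pv"]
17. n10.val = "px"  ["px"]
18. n10.lab = false  [D.fin == true]
19. n11.key = 6  [terminal]
20. n10.hot = "pp"  ["pp"]
21. n13.val = "mn"  ["mn"]
22. n13.lab = true  [true]
23. n14.sig = false  [terminal]
24. n15.sig = 0  [terminal]
25. n13.hot = "qmn"  ["q" ++ B.val]
26. n16.sig = 21  [terminal]
27. n17.key = 27  [terminal]
28. n12.live = true  [true]
29. n12.wid = false  [false]
30. n12.env = 28  [28]
31. n2.lab = 11  [C.tag + S.env - 24]
32. n0.live = true  [D.lab > 10]
33. n0.wid = false  [D.lab > 11]
34. n0.env = 7  [c.key - 16]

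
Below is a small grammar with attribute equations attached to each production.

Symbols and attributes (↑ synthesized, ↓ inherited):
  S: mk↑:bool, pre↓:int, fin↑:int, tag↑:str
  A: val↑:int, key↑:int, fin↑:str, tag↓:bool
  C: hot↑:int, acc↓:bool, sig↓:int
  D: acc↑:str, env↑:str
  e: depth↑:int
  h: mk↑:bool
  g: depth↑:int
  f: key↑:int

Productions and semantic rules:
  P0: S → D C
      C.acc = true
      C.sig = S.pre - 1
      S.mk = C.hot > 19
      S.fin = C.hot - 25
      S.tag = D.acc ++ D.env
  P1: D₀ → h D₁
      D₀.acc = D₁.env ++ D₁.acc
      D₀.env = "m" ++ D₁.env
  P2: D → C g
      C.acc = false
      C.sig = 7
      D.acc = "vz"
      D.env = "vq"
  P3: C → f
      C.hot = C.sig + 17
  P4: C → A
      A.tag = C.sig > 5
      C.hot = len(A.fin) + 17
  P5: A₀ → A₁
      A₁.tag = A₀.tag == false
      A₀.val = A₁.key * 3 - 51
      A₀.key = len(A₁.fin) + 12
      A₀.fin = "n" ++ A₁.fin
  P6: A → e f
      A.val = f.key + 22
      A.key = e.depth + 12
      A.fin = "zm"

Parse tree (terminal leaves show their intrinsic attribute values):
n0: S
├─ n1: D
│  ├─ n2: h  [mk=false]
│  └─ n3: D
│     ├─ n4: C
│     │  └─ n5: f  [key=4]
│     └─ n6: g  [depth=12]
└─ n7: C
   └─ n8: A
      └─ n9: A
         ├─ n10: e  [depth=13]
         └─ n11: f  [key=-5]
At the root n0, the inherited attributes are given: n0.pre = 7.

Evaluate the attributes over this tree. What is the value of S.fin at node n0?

1. n0.pre = 7  [given at root]
2. n2.mk = false  [terminal]
3. n4.acc = false  [false]
4. n4.sig = 7  [7]
5. n5.key = 4  [terminal]
6. n4.hot = 24  [C.sig + 17]
7. n6.depth = 12  [terminal]
8. n3.acc = "vz"  ["vz"]
9. n3.env = "vq"  ["vq"]
10. n1.acc = "vqvz"  [D₁.env ++ D₁.acc]
11. n1.env = "mvq"  ["m" ++ D₁.env]
12. n7.acc = true  [true]
13. n7.sig = 6  [S.pre - 1]
14. n8.tag = true  [C.sig > 5]
15. n9.tag = false  [A₀.tag == false]
16. n10.depth = 13  [terminal]
17. n11.key = -5  [terminal]
18. n9.val = 17  [f.key + 22]
19. n9.key = 25  [e.depth + 12]
20. n9.fin = "zm"  ["zm"]
21. n8.val = 24  [A₁.key * 3 - 51]
22. n8.key = 14  [len(A₁.fin) + 12]
23. n8.fin = "nzm"  ["n" ++ A₁.fin]
24. n7.hot = 20  [len(A.fin) + 17]
25. n0.mk = true  [C.hot > 19]
26. n0.fin = -5  [C.hot - 25]
27. n0.tag = "vqvzmvq"  [D.acc ++ D.env]

-5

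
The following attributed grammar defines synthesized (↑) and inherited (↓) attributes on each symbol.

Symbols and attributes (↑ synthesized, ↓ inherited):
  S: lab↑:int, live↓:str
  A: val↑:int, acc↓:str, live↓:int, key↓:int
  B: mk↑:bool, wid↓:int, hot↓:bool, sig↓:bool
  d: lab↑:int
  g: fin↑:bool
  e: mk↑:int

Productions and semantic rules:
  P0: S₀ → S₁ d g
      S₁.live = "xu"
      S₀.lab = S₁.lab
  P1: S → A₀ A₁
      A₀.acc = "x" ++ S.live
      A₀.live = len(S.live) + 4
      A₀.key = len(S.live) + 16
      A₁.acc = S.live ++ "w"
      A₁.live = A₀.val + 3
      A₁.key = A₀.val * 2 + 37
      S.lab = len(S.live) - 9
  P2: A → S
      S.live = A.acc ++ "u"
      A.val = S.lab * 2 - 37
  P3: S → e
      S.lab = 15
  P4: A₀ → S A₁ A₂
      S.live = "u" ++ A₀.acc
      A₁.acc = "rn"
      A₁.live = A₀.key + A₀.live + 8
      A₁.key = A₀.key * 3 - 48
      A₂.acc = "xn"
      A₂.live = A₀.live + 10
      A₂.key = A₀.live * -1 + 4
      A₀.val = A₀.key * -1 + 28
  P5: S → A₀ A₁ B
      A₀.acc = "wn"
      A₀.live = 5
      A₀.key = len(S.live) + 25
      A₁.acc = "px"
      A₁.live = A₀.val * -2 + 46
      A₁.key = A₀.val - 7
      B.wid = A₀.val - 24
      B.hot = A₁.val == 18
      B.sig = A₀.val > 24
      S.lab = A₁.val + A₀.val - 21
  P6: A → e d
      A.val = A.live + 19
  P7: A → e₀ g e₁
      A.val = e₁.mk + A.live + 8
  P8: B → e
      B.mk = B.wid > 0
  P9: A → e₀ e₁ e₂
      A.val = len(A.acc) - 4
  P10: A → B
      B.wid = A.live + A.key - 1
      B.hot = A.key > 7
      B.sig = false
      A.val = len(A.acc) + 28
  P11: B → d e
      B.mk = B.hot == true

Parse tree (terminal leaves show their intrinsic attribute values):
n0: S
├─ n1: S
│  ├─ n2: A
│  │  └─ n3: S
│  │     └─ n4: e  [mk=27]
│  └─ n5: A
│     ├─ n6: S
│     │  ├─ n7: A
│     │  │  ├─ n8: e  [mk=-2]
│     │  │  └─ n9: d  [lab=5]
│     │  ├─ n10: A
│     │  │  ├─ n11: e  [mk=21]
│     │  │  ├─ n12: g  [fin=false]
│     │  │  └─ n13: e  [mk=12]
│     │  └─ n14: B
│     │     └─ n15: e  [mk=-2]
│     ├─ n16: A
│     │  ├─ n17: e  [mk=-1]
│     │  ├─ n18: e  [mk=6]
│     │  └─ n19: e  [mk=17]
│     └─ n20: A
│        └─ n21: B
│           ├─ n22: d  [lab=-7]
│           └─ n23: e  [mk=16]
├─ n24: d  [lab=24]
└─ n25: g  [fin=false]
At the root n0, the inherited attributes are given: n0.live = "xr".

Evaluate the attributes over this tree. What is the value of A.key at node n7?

1. n0.live = "xr"  [given at root]
2. n1.live = "xu"  ["xu"]
3. n2.acc = "xxu"  ["x" ++ S.live]
4. n2.live = 6  [len(S.live) + 4]
5. n2.key = 18  [len(S.live) + 16]
6. n3.live = "xxuu"  [A.acc ++ "u"]
7. n4.mk = 27  [terminal]
8. n3.lab = 15  [15]
9. n2.val = -7  [S.lab * 2 - 37]
10. n5.acc = "xuw"  [S.live ++ "w"]
11. n5.live = -4  [A₀.val + 3]
12. n5.key = 23  [A₀.val * 2 + 37]
13. n6.live = "uxuw"  ["u" ++ A₀.acc]
14. n7.acc = "wn"  ["wn"]
15. n7.live = 5  [5]
16. n7.key = 29  [len(S.live) + 25]
17. n8.mk = -2  [terminal]
18. n9.lab = 5  [terminal]
19. n7.val = 24  [A.live + 19]
20. n10.acc = "px"  ["px"]
21. n10.live = -2  [A₀.val * -2 + 46]
22. n10.key = 17  [A₀.val - 7]
23. n11.mk = 21  [terminal]
24. n12.fin = false  [terminal]
25. n13.mk = 12  [terminal]
26. n10.val = 18  [e₁.mk + A.live + 8]
27. n14.wid = 0  [A₀.val - 24]
28. n14.hot = true  [A₁.val == 18]
29. n14.sig = false  [A₀.val > 24]
30. n15.mk = -2  [terminal]
31. n14.mk = false  [B.wid > 0]
32. n6.lab = 21  [A₁.val + A₀.val - 21]
33. n16.acc = "rn"  ["rn"]
34. n16.live = 27  [A₀.key + A₀.live + 8]
35. n16.key = 21  [A₀.key * 3 - 48]
36. n17.mk = -1  [terminal]
37. n18.mk = 6  [terminal]
38. n19.mk = 17  [terminal]
39. n16.val = -2  [len(A.acc) - 4]
40. n20.acc = "xn"  ["xn"]
41. n20.live = 6  [A₀.live + 10]
42. n20.key = 8  [A₀.live * -1 + 4]
43. n21.wid = 13  [A.live + A.key - 1]
44. n21.hot = true  [A.key > 7]
45. n21.sig = false  [false]
46. n22.lab = -7  [terminal]
47. n23.mk = 16  [terminal]
48. n21.mk = true  [B.hot == true]
49. n20.val = 30  [len(A.acc) + 28]
50. n5.val = 5  [A₀.key * -1 + 28]
51. n1.lab = -7  [len(S.live) - 9]
52. n24.lab = 24  [terminal]
53. n25.fin = false  [terminal]
54. n0.lab = -7  [S₁.lab]

29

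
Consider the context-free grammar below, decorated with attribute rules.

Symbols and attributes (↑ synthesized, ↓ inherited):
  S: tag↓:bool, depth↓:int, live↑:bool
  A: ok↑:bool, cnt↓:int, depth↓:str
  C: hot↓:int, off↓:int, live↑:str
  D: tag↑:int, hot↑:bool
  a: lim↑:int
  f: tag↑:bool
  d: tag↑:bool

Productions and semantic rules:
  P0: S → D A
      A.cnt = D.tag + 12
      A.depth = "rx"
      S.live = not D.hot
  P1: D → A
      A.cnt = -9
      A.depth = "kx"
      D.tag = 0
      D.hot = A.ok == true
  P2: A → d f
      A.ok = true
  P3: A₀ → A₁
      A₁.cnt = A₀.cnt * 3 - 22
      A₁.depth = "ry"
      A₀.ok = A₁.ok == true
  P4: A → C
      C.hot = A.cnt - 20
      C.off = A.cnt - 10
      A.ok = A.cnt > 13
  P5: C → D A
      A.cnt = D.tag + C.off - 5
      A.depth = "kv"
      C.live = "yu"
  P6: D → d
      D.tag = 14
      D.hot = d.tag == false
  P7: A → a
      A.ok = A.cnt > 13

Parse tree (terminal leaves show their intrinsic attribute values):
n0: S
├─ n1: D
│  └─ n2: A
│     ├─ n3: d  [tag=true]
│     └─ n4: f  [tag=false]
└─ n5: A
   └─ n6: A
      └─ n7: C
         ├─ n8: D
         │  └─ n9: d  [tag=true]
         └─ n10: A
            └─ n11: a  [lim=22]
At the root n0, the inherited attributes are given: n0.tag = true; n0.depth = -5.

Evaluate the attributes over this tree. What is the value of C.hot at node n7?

-6

1. n0.tag = true  [given at root]
2. n0.depth = -5  [given at root]
3. n2.cnt = -9  [-9]
4. n2.depth = "kx"  ["kx"]
5. n3.tag = true  [terminal]
6. n4.tag = false  [terminal]
7. n2.ok = true  [true]
8. n1.tag = 0  [0]
9. n1.hot = true  [A.ok == true]
10. n5.cnt = 12  [D.tag + 12]
11. n5.depth = "rx"  ["rx"]
12. n6.cnt = 14  [A₀.cnt * 3 - 22]
13. n6.depth = "ry"  ["ry"]
14. n7.hot = -6  [A.cnt - 20]
15. n7.off = 4  [A.cnt - 10]
16. n9.tag = true  [terminal]
17. n8.tag = 14  [14]
18. n8.hot = false  [d.tag == false]
19. n10.cnt = 13  [D.tag + C.off - 5]
20. n10.depth = "kv"  ["kv"]
21. n11.lim = 22  [terminal]
22. n10.ok = false  [A.cnt > 13]
23. n7.live = "yu"  ["yu"]
24. n6.ok = true  [A.cnt > 13]
25. n5.ok = true  [A₁.ok == true]
26. n0.live = false  [not D.hot]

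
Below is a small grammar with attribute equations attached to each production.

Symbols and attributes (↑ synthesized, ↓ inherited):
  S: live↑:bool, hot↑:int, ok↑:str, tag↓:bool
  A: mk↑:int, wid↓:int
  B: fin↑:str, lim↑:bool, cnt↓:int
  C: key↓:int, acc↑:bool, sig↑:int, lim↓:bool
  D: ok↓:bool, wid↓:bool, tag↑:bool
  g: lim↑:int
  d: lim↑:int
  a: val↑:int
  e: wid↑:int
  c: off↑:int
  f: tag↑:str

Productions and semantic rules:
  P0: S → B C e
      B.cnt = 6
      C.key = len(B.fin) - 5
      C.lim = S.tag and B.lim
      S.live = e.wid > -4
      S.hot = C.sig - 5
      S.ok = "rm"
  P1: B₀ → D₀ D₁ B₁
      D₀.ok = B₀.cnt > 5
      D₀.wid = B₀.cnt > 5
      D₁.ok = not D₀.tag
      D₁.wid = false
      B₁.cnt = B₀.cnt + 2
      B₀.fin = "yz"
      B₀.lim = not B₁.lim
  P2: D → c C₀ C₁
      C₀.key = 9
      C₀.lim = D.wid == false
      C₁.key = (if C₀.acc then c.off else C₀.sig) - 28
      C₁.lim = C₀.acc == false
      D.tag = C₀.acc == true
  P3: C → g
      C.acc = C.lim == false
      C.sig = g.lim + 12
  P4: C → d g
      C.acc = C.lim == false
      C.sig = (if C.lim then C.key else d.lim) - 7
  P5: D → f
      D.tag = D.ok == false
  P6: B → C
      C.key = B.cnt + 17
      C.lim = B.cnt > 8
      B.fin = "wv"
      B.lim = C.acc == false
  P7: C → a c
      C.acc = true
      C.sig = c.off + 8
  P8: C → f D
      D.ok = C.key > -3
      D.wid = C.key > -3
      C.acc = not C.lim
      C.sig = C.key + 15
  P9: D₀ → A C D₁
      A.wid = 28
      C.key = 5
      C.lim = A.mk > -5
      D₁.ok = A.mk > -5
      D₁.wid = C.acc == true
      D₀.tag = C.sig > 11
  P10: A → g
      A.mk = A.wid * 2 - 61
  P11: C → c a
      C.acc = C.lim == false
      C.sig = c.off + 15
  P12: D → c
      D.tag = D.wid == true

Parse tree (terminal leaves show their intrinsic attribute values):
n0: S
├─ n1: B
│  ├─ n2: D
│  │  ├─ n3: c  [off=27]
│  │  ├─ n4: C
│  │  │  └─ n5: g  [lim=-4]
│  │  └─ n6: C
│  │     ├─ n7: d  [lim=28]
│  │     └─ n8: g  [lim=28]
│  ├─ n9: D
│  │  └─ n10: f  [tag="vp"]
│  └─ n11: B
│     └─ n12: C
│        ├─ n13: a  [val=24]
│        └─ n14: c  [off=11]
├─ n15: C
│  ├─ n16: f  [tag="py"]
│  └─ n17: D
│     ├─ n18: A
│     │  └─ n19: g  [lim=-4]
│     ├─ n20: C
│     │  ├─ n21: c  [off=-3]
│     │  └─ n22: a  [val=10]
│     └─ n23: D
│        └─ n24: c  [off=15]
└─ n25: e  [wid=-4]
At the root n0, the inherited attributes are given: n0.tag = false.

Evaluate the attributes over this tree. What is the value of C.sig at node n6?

1. n0.tag = false  [given at root]
2. n1.cnt = 6  [6]
3. n2.ok = true  [B₀.cnt > 5]
4. n2.wid = true  [B₀.cnt > 5]
5. n3.off = 27  [terminal]
6. n4.key = 9  [9]
7. n4.lim = false  [D.wid == false]
8. n5.lim = -4  [terminal]
9. n4.acc = true  [C.lim == false]
10. n4.sig = 8  [g.lim + 12]
11. n6.key = -1  [(if C₀.acc then c.off else C₀.sig) - 28]
12. n6.lim = false  [C₀.acc == false]
13. n7.lim = 28  [terminal]
14. n8.lim = 28  [terminal]
15. n6.acc = true  [C.lim == false]
16. n6.sig = 21  [(if C.lim then C.key else d.lim) - 7]
17. n2.tag = true  [C₀.acc == true]
18. n9.ok = false  [not D₀.tag]
19. n9.wid = false  [false]
20. n10.tag = "vp"  [terminal]
21. n9.tag = true  [D.ok == false]
22. n11.cnt = 8  [B₀.cnt + 2]
23. n12.key = 25  [B.cnt + 17]
24. n12.lim = false  [B.cnt > 8]
25. n13.val = 24  [terminal]
26. n14.off = 11  [terminal]
27. n12.acc = true  [true]
28. n12.sig = 19  [c.off + 8]
29. n11.fin = "wv"  ["wv"]
30. n11.lim = false  [C.acc == false]
31. n1.fin = "yz"  ["yz"]
32. n1.lim = true  [not B₁.lim]
33. n15.key = -3  [len(B.fin) - 5]
34. n15.lim = false  [S.tag and B.lim]
35. n16.tag = "py"  [terminal]
36. n17.ok = false  [C.key > -3]
37. n17.wid = false  [C.key > -3]
38. n18.wid = 28  [28]
39. n19.lim = -4  [terminal]
40. n18.mk = -5  [A.wid * 2 - 61]
41. n20.key = 5  [5]
42. n20.lim = false  [A.mk > -5]
43. n21.off = -3  [terminal]
44. n22.val = 10  [terminal]
45. n20.acc = true  [C.lim == false]
46. n20.sig = 12  [c.off + 15]
47. n23.ok = false  [A.mk > -5]
48. n23.wid = true  [C.acc == true]
49. n24.off = 15  [terminal]
50. n23.tag = true  [D.wid == true]
51. n17.tag = true  [C.sig > 11]
52. n15.acc = true  [not C.lim]
53. n15.sig = 12  [C.key + 15]
54. n25.wid = -4  [terminal]
55. n0.live = false  [e.wid > -4]
56. n0.hot = 7  [C.sig - 5]
57. n0.ok = "rm"  ["rm"]

21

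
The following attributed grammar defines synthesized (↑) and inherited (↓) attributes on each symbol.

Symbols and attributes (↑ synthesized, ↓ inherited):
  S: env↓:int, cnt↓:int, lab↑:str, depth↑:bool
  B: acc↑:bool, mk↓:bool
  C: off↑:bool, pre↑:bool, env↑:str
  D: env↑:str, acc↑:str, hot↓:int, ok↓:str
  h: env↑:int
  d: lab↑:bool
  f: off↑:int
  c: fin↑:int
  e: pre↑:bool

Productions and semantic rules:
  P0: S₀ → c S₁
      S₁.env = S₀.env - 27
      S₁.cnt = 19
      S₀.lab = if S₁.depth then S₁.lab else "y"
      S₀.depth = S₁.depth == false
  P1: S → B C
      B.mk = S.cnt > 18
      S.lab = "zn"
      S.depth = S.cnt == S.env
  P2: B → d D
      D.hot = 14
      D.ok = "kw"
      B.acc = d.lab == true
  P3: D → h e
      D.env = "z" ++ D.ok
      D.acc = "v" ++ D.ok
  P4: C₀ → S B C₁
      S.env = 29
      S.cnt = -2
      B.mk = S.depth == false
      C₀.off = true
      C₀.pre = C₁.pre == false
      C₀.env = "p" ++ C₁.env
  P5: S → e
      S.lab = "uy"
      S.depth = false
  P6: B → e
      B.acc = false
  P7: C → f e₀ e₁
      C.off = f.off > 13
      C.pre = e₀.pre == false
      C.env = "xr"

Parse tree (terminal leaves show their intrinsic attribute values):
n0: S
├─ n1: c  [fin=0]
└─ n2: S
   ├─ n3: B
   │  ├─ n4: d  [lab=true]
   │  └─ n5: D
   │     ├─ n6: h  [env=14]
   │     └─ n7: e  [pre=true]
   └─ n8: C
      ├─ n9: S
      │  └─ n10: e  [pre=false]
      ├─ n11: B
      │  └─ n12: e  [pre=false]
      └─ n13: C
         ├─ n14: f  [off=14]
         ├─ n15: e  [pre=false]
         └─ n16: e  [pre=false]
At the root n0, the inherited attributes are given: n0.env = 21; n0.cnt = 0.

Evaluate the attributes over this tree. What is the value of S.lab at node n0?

"y"

1. n0.env = 21  [given at root]
2. n0.cnt = 0  [given at root]
3. n1.fin = 0  [terminal]
4. n2.env = -6  [S₀.env - 27]
5. n2.cnt = 19  [19]
6. n3.mk = true  [S.cnt > 18]
7. n4.lab = true  [terminal]
8. n5.hot = 14  [14]
9. n5.ok = "kw"  ["kw"]
10. n6.env = 14  [terminal]
11. n7.pre = true  [terminal]
12. n5.env = "zkw"  ["z" ++ D.ok]
13. n5.acc = "vkw"  ["v" ++ D.ok]
14. n3.acc = true  [d.lab == true]
15. n9.env = 29  [29]
16. n9.cnt = -2  [-2]
17. n10.pre = false  [terminal]
18. n9.lab = "uy"  ["uy"]
19. n9.depth = false  [false]
20. n11.mk = true  [S.depth == false]
21. n12.pre = false  [terminal]
22. n11.acc = false  [false]
23. n14.off = 14  [terminal]
24. n15.pre = false  [terminal]
25. n16.pre = false  [terminal]
26. n13.off = true  [f.off > 13]
27. n13.pre = true  [e₀.pre == false]
28. n13.env = "xr"  ["xr"]
29. n8.off = true  [true]
30. n8.pre = false  [C₁.pre == false]
31. n8.env = "pxr"  ["p" ++ C₁.env]
32. n2.lab = "zn"  ["zn"]
33. n2.depth = false  [S.cnt == S.env]
34. n0.lab = "y"  [if S₁.depth then S₁.lab else "y"]
35. n0.depth = true  [S₁.depth == false]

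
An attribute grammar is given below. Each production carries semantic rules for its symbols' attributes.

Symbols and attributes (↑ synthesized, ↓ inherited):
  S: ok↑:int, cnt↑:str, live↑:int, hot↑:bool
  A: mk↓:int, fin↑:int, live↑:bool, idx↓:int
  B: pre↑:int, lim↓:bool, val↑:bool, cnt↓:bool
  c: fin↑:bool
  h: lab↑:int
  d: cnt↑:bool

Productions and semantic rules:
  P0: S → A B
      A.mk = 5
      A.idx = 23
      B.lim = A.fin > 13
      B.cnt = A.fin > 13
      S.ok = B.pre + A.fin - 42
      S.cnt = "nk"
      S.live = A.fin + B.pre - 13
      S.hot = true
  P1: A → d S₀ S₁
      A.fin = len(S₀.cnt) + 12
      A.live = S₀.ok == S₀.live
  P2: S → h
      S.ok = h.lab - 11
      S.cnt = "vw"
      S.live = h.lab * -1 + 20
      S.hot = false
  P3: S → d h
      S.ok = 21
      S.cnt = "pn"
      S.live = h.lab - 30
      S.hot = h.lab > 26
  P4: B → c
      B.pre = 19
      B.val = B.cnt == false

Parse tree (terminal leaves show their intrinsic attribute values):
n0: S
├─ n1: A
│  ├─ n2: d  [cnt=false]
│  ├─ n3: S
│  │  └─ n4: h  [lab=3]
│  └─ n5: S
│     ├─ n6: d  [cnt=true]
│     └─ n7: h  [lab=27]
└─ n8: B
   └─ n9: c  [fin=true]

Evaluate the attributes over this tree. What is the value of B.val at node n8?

1. n1.mk = 5  [5]
2. n1.idx = 23  [23]
3. n2.cnt = false  [terminal]
4. n4.lab = 3  [terminal]
5. n3.ok = -8  [h.lab - 11]
6. n3.cnt = "vw"  ["vw"]
7. n3.live = 17  [h.lab * -1 + 20]
8. n3.hot = false  [false]
9. n6.cnt = true  [terminal]
10. n7.lab = 27  [terminal]
11. n5.ok = 21  [21]
12. n5.cnt = "pn"  ["pn"]
13. n5.live = -3  [h.lab - 30]
14. n5.hot = true  [h.lab > 26]
15. n1.fin = 14  [len(S₀.cnt) + 12]
16. n1.live = false  [S₀.ok == S₀.live]
17. n8.lim = true  [A.fin > 13]
18. n8.cnt = true  [A.fin > 13]
19. n9.fin = true  [terminal]
20. n8.pre = 19  [19]
21. n8.val = false  [B.cnt == false]
22. n0.ok = -9  [B.pre + A.fin - 42]
23. n0.cnt = "nk"  ["nk"]
24. n0.live = 20  [A.fin + B.pre - 13]
25. n0.hot = true  [true]

false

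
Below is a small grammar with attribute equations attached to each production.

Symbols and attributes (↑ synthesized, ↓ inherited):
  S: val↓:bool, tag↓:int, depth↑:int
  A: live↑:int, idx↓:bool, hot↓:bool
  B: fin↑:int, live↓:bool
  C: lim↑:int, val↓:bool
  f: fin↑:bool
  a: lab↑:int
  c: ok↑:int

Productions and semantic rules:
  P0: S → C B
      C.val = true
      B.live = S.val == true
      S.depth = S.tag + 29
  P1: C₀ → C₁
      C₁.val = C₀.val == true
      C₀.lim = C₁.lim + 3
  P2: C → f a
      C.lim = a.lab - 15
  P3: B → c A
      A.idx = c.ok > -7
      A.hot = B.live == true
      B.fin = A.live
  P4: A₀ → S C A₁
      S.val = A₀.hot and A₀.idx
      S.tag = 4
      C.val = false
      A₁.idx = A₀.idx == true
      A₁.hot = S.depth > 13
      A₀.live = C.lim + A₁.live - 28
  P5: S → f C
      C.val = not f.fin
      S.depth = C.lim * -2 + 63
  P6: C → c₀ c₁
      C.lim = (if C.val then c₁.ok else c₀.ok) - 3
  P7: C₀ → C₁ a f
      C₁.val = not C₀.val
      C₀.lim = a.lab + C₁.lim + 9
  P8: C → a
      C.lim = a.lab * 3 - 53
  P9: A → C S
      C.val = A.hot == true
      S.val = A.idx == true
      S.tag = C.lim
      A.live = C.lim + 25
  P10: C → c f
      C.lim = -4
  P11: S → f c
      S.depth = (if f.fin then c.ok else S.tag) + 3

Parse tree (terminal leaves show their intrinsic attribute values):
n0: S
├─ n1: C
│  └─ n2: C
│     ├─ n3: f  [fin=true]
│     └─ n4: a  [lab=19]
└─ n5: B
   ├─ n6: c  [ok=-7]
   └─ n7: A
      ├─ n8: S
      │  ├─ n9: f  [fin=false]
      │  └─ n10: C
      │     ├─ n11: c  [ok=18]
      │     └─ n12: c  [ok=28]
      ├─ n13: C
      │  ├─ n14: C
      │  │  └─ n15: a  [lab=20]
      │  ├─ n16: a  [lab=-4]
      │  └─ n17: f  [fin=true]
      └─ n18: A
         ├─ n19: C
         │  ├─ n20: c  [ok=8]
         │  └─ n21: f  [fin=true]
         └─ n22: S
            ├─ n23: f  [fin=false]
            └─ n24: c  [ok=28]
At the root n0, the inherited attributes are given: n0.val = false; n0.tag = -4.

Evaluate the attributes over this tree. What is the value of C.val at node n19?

false

1. n0.val = false  [given at root]
2. n0.tag = -4  [given at root]
3. n1.val = true  [true]
4. n2.val = true  [C₀.val == true]
5. n3.fin = true  [terminal]
6. n4.lab = 19  [terminal]
7. n2.lim = 4  [a.lab - 15]
8. n1.lim = 7  [C₁.lim + 3]
9. n5.live = false  [S.val == true]
10. n6.ok = -7  [terminal]
11. n7.idx = false  [c.ok > -7]
12. n7.hot = false  [B.live == true]
13. n8.val = false  [A₀.hot and A₀.idx]
14. n8.tag = 4  [4]
15. n9.fin = false  [terminal]
16. n10.val = true  [not f.fin]
17. n11.ok = 18  [terminal]
18. n12.ok = 28  [terminal]
19. n10.lim = 25  [(if C.val then c₁.ok else c₀.ok) - 3]
20. n8.depth = 13  [C.lim * -2 + 63]
21. n13.val = false  [false]
22. n14.val = true  [not C₀.val]
23. n15.lab = 20  [terminal]
24. n14.lim = 7  [a.lab * 3 - 53]
25. n16.lab = -4  [terminal]
26. n17.fin = true  [terminal]
27. n13.lim = 12  [a.lab + C₁.lim + 9]
28. n18.idx = false  [A₀.idx == true]
29. n18.hot = false  [S.depth > 13]
30. n19.val = false  [A.hot == true]
31. n20.ok = 8  [terminal]
32. n21.fin = true  [terminal]
33. n19.lim = -4  [-4]
34. n22.val = false  [A.idx == true]
35. n22.tag = -4  [C.lim]
36. n23.fin = false  [terminal]
37. n24.ok = 28  [terminal]
38. n22.depth = -1  [(if f.fin then c.ok else S.tag) + 3]
39. n18.live = 21  [C.lim + 25]
40. n7.live = 5  [C.lim + A₁.live - 28]
41. n5.fin = 5  [A.live]
42. n0.depth = 25  [S.tag + 29]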